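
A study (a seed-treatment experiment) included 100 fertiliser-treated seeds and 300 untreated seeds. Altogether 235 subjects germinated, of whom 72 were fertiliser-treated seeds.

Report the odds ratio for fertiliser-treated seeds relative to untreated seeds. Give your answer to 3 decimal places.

2.161

fertiliser-treated seeds without the outcome: 100 − 72 = 28
untreated seeds with the outcome: 235 − 72 = 163
untreated seeds without the outcome: 300 − 163 = 137
OR = (72 × 137) / (28 × 163) = 9864/4564 ≈ 2.161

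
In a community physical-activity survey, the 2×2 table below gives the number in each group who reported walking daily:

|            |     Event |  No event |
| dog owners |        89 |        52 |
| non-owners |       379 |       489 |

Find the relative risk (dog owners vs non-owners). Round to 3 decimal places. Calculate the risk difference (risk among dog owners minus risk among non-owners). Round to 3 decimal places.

RR = 1.446; RD = 0.195

risk, dog owners = 89/141 = 0.6312
risk, non-owners = 379/868 = 0.4366
RR = 0.6312 / 0.4366 = 1.446
risk difference = 0.6312 − 0.4366 = 0.195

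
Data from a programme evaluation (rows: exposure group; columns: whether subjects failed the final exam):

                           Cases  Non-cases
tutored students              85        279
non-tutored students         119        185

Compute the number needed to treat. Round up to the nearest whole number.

7

risk, tutored students = 85/364 = 0.233516
risk, non-tutored students = 119/304 = 0.391447
absolute risk difference = 0.157931
1 / 0.157931 = 6.332 → round up → 7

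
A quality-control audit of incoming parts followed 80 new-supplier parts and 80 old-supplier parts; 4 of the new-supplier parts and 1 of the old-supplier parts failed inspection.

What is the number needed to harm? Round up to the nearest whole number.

NNH: 27

risk, new-supplier parts = 4/80 = 0.050000
risk, old-supplier parts = 1/80 = 0.012500
absolute risk difference = 0.037500
1 / 0.037500 = 26.667 → round up → 27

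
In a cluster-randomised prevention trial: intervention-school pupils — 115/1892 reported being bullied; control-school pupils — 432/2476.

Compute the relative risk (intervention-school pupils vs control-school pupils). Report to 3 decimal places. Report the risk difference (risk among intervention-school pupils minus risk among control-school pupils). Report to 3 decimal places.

risk, intervention-school pupils = 115/1892 = 0.0608
risk, control-school pupils = 432/2476 = 0.1745
RR = 0.0608 / 0.1745 = 0.348
risk difference = 0.0608 − 0.1745 = -0.114

RR = 0.348; RD = -0.114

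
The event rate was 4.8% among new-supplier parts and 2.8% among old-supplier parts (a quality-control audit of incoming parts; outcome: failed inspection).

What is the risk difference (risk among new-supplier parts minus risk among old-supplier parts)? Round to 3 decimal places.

risk difference = 0.04800 − 0.02800 = 0.020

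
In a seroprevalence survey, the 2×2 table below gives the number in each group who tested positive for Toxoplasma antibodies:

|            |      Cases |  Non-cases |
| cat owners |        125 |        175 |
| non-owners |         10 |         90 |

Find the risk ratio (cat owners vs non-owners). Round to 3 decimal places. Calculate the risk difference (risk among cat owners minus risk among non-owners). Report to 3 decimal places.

risk, cat owners = 125/300 = 0.4167
risk, non-owners = 10/100 = 0.1000
RR = 0.4167 / 0.1000 = 4.167
risk difference = 0.4167 − 0.1000 = 0.317

RR = 4.167; RD = 0.317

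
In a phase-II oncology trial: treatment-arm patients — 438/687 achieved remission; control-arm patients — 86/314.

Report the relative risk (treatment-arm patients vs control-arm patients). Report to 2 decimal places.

RR: 2.33

risk, treatment-arm patients = 438/687 = 0.6376
risk, control-arm patients = 86/314 = 0.2739
RR = 0.6376 / 0.2739 = 2.33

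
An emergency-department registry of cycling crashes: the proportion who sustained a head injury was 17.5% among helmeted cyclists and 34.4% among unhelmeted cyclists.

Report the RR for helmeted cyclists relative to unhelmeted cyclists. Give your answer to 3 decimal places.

RR = 0.1750 / 0.3440 = 0.509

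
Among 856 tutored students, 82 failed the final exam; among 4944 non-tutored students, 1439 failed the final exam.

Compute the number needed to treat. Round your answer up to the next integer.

NNT = 6

risk, tutored students = 82/856 = 0.095794
risk, non-tutored students = 1439/4944 = 0.291060
absolute risk difference = 0.195265
1 / 0.195265 = 5.121 → round up → 6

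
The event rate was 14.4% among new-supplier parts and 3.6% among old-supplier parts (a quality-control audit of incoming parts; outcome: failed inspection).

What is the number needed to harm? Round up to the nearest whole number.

10

absolute risk difference = 0.108000
1 / 0.108000 = 9.259 → round up → 10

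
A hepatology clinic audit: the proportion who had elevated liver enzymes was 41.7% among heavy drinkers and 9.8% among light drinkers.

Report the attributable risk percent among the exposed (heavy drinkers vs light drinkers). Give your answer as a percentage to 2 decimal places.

AR% = (0.4170 − 0.0980) / 0.4170 = 0.7650 → 76.50%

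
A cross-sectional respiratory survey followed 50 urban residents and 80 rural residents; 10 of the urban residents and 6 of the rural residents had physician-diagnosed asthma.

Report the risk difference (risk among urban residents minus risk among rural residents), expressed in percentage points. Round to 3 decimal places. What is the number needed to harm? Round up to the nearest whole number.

RD = 12.500; NNH = 8

risk, urban residents = 10/50 = 0.2000
risk, rural residents = 6/80 = 0.0750
risk difference = 0.2000 − 0.0750 = 0.1250 → 12.500 percentage points
absolute risk difference = 0.125000
1 / 0.125000 = 8.000 → round up → 8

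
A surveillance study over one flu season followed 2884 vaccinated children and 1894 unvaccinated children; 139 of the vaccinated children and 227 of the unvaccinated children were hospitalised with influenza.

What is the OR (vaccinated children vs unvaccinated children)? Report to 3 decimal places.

OR = (139 × 1667) / (2745 × 227) = 231713/623115 ≈ 0.372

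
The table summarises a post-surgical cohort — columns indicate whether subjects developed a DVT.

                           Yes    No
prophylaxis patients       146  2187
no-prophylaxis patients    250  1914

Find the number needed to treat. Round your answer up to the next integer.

risk, prophylaxis patients = 146/2333 = 0.062580
risk, no-prophylaxis patients = 250/2164 = 0.115527
absolute risk difference = 0.052946
1 / 0.052946 = 18.887 → round up → 19

19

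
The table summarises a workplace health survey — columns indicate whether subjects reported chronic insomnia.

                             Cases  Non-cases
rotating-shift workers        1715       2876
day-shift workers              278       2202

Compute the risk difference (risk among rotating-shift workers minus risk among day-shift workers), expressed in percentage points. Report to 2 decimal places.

risk, rotating-shift workers = 1715/4591 = 0.3736
risk, day-shift workers = 278/2480 = 0.1121
risk difference = 0.3736 − 0.1121 = 0.2615 → 26.15 percentage points

26.15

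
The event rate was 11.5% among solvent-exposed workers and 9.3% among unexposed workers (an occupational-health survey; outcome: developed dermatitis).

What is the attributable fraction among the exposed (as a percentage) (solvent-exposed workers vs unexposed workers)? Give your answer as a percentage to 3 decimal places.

AR% = (0.1150 − 0.0930) / 0.1150 = 0.1913 → 19.130%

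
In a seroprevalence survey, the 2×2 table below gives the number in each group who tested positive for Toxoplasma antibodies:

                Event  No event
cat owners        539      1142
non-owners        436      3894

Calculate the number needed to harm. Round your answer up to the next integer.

risk, cat owners = 539/1681 = 0.320642
risk, non-owners = 436/4330 = 0.100693
absolute risk difference = 0.219950
1 / 0.219950 = 4.546 → round up → 5

NNH = 5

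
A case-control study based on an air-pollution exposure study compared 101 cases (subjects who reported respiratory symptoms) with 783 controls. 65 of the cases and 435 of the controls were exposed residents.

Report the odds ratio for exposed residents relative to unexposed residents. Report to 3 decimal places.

OR = (65 × 348) / (435 × 36) = 22620/15660 ≈ 1.444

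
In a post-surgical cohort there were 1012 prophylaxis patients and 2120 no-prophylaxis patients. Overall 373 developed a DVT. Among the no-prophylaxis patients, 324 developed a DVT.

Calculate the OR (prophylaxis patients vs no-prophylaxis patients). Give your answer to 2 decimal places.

0.28

prophylaxis patients with the outcome: 373 − 324 = 49
prophylaxis patients without the outcome: 1012 − 49 = 963
no-prophylaxis patients without the outcome: 2120 − 324 = 1796
OR = (49 × 1796) / (963 × 324) = 88004/312012 ≈ 0.28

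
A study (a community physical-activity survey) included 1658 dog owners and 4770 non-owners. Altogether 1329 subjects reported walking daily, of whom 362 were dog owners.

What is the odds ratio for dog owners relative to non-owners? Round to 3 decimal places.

dog owners without the outcome: 1658 − 362 = 1296
non-owners with the outcome: 1329 − 362 = 967
non-owners without the outcome: 4770 − 967 = 3803
OR = (362 × 3803) / (1296 × 967) = 1376686/1253232 ≈ 1.099

1.099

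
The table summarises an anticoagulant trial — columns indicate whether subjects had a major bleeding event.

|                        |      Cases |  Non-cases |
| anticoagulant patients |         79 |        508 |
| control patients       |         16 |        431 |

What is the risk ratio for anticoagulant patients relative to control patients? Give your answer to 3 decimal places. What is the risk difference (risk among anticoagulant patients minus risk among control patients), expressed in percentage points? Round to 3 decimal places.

RR = 3.760; RD = 9.879

risk, anticoagulant patients = 79/587 = 0.13458
risk, control patients = 16/447 = 0.03579
RR = 0.13458 / 0.03579 = 3.760
risk difference = 0.13458 − 0.03579 = 0.09879 → 9.879 percentage points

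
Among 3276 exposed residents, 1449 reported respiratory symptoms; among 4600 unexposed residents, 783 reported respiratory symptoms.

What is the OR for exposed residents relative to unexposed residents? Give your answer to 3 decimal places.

OR = (1449 × 3817) / (1827 × 783) = 5530833/1430541 ≈ 3.866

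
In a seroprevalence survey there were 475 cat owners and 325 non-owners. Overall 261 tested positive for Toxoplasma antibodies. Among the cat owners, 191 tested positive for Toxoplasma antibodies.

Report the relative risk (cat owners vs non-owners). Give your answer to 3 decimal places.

cat owners without the outcome: 475 − 191 = 284
non-owners with the outcome: 261 − 191 = 70
non-owners without the outcome: 325 − 70 = 255
risk, cat owners = 191/475 = 0.4021
risk, non-owners = 70/325 = 0.2154
RR = 0.4021 / 0.2154 = 1.867

RR = 1.867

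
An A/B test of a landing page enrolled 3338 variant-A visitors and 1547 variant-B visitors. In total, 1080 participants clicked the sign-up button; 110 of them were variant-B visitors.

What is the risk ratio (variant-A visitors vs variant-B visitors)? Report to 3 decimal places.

variant-A visitors with the outcome: 1080 − 110 = 970
variant-A visitors without the outcome: 3338 − 970 = 2368
variant-B visitors without the outcome: 1547 − 110 = 1437
risk, variant-A visitors = 970/3338 = 0.2906
risk, variant-B visitors = 110/1547 = 0.0711
RR = 0.2906 / 0.0711 = 4.087

RR = 4.087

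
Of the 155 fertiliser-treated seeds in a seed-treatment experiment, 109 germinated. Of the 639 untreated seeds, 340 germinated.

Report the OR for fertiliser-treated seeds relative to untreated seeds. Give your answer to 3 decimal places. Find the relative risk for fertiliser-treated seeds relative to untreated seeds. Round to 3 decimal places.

OR = 2.084; RR = 1.322

OR = (109 × 299) / (46 × 340) = 32591/15640 ≈ 2.084
risk, fertiliser-treated seeds = 109/155 = 0.7032
risk, untreated seeds = 340/639 = 0.5321
RR = 0.7032 / 0.5321 = 1.322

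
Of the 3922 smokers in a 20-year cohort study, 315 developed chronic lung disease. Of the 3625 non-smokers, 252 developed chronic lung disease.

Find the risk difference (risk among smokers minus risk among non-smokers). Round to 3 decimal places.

risk, smokers = 315/3922 = 0.0803
risk, non-smokers = 252/3625 = 0.0695
risk difference = 0.0803 − 0.0695 = 0.011

0.011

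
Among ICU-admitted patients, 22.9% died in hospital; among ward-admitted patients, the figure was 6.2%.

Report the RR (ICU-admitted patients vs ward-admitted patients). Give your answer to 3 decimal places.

RR = 0.2290 / 0.0620 = 3.694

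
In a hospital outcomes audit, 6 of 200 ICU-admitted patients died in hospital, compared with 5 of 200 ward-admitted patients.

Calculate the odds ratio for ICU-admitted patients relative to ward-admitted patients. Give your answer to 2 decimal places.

OR = (6 × 195) / (194 × 5) = 1170/970 ≈ 1.21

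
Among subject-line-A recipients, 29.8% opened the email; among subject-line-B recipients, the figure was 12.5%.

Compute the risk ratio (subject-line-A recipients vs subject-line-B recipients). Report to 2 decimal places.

RR = 0.2980 / 0.1250 = 2.38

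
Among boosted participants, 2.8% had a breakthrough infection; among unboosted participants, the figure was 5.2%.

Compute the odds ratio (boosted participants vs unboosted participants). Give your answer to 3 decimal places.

odds, boosted participants = 0.02800/0.97200 = 0.02881
odds, unboosted participants = 0.05200/0.94800 = 0.05485
OR = 0.02881 / 0.05485 = 0.525

0.525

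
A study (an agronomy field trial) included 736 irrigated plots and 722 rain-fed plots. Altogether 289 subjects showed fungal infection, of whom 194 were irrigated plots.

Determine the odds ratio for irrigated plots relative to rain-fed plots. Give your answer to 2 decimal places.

OR ≈ 2.36

irrigated plots without the outcome: 736 − 194 = 542
rain-fed plots with the outcome: 289 − 194 = 95
rain-fed plots without the outcome: 722 − 95 = 627
OR = (194 × 627) / (542 × 95) = 121638/51490 ≈ 2.36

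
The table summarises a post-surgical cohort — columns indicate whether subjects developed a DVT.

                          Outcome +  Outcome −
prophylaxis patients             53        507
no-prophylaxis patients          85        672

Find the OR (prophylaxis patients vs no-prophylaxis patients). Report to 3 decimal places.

OR = (53 × 672) / (507 × 85) = 35616/43095 ≈ 0.826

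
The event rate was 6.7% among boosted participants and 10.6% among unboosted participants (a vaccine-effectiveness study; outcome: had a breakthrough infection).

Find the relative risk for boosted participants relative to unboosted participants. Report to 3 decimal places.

RR = 0.0670 / 0.1060 = 0.632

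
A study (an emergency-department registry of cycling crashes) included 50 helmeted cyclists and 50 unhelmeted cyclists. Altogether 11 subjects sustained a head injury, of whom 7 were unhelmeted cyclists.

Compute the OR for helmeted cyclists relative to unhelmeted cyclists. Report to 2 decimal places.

0.53

helmeted cyclists with the outcome: 11 − 7 = 4
helmeted cyclists without the outcome: 50 − 4 = 46
unhelmeted cyclists without the outcome: 50 − 7 = 43
OR = (4 × 43) / (46 × 7) = 172/322 ≈ 0.53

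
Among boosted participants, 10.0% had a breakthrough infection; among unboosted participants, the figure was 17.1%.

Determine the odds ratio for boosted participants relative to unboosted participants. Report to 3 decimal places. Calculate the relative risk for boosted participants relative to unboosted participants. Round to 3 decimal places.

odds, boosted participants = 0.1000/0.9000 = 0.1111
odds, unboosted participants = 0.1710/0.8290 = 0.2063
OR = 0.1111 / 0.2063 = 0.539
RR = 0.1000 / 0.1710 = 0.585

OR = 0.539; RR = 0.585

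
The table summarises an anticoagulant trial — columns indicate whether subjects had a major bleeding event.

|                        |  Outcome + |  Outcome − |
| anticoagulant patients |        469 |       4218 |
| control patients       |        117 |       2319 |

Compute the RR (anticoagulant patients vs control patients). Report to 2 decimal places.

risk, anticoagulant patients = 469/4687 = 0.10006
risk, control patients = 117/2436 = 0.04803
RR = 0.10006 / 0.04803 = 2.08

2.08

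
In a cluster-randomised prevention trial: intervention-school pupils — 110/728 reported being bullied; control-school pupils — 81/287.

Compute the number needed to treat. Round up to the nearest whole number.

risk, intervention-school pupils = 110/728 = 0.151099
risk, control-school pupils = 81/287 = 0.282230
absolute risk difference = 0.131131
1 / 0.131131 = 7.626 → round up → 8

8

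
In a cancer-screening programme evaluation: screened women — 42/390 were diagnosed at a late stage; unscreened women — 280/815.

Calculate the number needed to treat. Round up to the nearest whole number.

NNT: 5

risk, screened women = 42/390 = 0.107692
risk, unscreened women = 280/815 = 0.343558
absolute risk difference = 0.235866
1 / 0.235866 = 4.240 → round up → 5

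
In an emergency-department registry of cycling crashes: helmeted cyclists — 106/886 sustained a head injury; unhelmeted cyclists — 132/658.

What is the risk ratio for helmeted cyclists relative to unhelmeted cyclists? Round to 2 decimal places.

risk, helmeted cyclists = 106/886 = 0.1196
risk, unhelmeted cyclists = 132/658 = 0.2006
RR = 0.1196 / 0.2006 = 0.60

RR ≈ 0.60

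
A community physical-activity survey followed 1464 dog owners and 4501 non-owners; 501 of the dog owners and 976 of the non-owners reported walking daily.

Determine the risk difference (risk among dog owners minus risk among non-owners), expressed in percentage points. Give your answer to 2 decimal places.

risk, dog owners = 501/1464 = 0.3422
risk, non-owners = 976/4501 = 0.2168
risk difference = 0.3422 − 0.2168 = 0.1254 → 12.54 percentage points

RD = 12.54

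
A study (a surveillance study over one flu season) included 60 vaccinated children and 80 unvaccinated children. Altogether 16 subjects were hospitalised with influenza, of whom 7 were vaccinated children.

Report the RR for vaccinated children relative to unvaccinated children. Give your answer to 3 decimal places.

1.037

vaccinated children without the outcome: 60 − 7 = 53
unvaccinated children with the outcome: 16 − 7 = 9
unvaccinated children without the outcome: 80 − 9 = 71
risk, vaccinated children = 7/60 = 0.1167
risk, unvaccinated children = 9/80 = 0.1125
RR = 0.1167 / 0.1125 = 1.037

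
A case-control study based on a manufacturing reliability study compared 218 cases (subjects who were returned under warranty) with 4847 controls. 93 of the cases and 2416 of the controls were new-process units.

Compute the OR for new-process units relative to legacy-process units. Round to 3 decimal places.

odds, new-process units = 93/2416 = 0.03849
odds, legacy-process units = 125/2431 = 0.05142
OR = 0.03849 / 0.05142 = 0.749

OR ≈ 0.749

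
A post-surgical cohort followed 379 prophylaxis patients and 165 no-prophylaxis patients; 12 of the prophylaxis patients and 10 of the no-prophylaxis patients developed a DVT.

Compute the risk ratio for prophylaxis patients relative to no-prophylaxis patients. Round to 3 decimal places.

risk, prophylaxis patients = 12/379 = 0.03166
risk, no-prophylaxis patients = 10/165 = 0.06061
RR = 0.03166 / 0.06061 = 0.522

0.522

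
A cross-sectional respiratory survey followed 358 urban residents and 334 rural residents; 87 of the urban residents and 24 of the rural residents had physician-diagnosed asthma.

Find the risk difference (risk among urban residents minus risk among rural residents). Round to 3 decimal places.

0.171

risk, urban residents = 87/358 = 0.2430
risk, rural residents = 24/334 = 0.0719
risk difference = 0.2430 − 0.0719 = 0.171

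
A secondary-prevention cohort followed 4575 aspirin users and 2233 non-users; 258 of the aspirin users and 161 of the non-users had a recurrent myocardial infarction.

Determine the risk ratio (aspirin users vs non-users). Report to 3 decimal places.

risk, aspirin users = 258/4575 = 0.0564
risk, non-users = 161/2233 = 0.0721
RR = 0.0564 / 0.0721 = 0.782

RR: 0.782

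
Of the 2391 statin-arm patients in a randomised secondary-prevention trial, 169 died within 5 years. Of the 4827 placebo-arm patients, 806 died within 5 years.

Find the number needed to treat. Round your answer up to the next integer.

risk, statin-arm patients = 169/2391 = 0.070682
risk, placebo-arm patients = 806/4827 = 0.166977
absolute risk difference = 0.096296
1 / 0.096296 = 10.385 → round up → 11

11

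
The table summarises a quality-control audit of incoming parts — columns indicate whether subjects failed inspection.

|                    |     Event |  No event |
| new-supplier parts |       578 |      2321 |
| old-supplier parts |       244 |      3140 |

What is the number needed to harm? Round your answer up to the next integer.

8

risk, new-supplier parts = 578/2899 = 0.199379
risk, old-supplier parts = 244/3384 = 0.072104
absolute risk difference = 0.127275
1 / 0.127275 = 7.857 → round up → 8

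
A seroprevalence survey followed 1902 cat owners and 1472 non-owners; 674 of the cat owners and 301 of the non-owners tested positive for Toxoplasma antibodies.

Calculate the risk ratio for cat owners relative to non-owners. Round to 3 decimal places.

risk, cat owners = 674/1902 = 0.3544
risk, non-owners = 301/1472 = 0.2045
RR = 0.3544 / 0.2045 = 1.733

RR ≈ 1.733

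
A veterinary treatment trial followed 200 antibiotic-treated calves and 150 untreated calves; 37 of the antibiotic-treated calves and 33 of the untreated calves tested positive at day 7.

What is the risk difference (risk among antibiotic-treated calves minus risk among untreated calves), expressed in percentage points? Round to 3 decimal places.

RD: -3.500

risk, antibiotic-treated calves = 37/200 = 0.1850
risk, untreated calves = 33/150 = 0.2200
risk difference = 0.1850 − 0.2200 = -0.0350 → -3.500 percentage points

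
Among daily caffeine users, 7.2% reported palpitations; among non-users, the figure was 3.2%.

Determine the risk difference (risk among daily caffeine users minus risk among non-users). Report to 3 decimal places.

risk difference = 0.07200 − 0.03200 = 0.040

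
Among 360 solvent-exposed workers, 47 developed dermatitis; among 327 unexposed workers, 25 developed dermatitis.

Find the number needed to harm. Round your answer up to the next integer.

NNH = 19

risk, solvent-exposed workers = 47/360 = 0.130556
risk, unexposed workers = 25/327 = 0.076453
absolute risk difference = 0.054103
1 / 0.054103 = 18.483 → round up → 19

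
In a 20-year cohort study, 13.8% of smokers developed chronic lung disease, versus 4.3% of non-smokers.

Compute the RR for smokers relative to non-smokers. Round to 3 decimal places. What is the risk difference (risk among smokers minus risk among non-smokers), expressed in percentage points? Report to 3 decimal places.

RR = 3.209; RD = 9.500

RR = 0.13800 / 0.04300 = 3.209
risk difference = 0.13800 − 0.04300 = 0.09500 → 9.500 percentage points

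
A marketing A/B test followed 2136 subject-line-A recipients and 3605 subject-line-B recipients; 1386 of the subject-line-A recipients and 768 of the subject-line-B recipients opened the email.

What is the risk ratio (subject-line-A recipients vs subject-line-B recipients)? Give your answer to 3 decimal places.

risk, subject-line-A recipients = 1386/2136 = 0.6489
risk, subject-line-B recipients = 768/3605 = 0.2130
RR = 0.6489 / 0.2130 = 3.046

RR = 3.046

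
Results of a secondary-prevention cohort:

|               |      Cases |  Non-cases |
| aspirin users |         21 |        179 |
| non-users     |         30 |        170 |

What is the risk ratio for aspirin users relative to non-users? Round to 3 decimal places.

risk, aspirin users = 21/200 = 0.1050
risk, non-users = 30/200 = 0.1500
RR = 0.1050 / 0.1500 = 0.700

RR = 0.700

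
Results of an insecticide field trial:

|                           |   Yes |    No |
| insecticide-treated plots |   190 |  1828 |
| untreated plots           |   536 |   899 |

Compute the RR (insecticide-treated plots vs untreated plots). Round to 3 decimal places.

risk, insecticide-treated plots = 190/2018 = 0.0942
risk, untreated plots = 536/1435 = 0.3735
RR = 0.0942 / 0.3735 = 0.252

RR: 0.252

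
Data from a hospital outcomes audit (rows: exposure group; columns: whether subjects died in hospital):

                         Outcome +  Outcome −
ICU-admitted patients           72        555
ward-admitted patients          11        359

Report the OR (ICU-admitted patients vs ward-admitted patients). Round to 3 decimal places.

odds, ICU-admitted patients = 72/555 = 0.12973
odds, ward-admitted patients = 11/359 = 0.03064
OR = 0.12973 / 0.03064 = 4.234

OR: 4.234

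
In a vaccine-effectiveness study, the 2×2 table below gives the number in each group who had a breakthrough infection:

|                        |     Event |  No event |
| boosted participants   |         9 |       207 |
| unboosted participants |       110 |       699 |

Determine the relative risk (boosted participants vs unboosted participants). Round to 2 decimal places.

RR = 0.31

risk, boosted participants = 9/216 = 0.04167
risk, unboosted participants = 110/809 = 0.13597
RR = 0.04167 / 0.13597 = 0.31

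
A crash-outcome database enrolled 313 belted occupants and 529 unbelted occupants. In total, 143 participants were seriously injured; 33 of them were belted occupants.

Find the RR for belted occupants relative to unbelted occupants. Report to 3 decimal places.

RR: 0.507

belted occupants without the outcome: 313 − 33 = 280
unbelted occupants with the outcome: 143 − 33 = 110
unbelted occupants without the outcome: 529 − 110 = 419
risk, belted occupants = 33/313 = 0.1054
risk, unbelted occupants = 110/529 = 0.2079
RR = 0.1054 / 0.2079 = 0.507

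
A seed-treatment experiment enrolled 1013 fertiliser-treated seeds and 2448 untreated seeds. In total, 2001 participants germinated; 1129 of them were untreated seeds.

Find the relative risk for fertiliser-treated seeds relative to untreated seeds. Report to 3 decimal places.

fertiliser-treated seeds with the outcome: 2001 − 1129 = 872
fertiliser-treated seeds without the outcome: 1013 − 872 = 141
untreated seeds without the outcome: 2448 − 1129 = 1319
risk, fertiliser-treated seeds = 872/1013 = 0.8608
risk, untreated seeds = 1129/2448 = 0.4612
RR = 0.8608 / 0.4612 = 1.866

RR ≈ 1.866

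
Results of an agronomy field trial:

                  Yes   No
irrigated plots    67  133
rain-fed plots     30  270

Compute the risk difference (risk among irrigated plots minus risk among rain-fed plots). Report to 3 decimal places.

0.235

risk, irrigated plots = 67/200 = 0.3350
risk, rain-fed plots = 30/300 = 0.1000
risk difference = 0.3350 − 0.1000 = 0.235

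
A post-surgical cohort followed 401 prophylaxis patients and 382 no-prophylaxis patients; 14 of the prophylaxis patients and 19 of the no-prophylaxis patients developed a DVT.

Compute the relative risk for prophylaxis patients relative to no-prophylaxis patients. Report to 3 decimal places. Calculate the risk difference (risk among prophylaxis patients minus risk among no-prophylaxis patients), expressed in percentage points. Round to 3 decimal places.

risk, prophylaxis patients = 14/401 = 0.03491
risk, no-prophylaxis patients = 19/382 = 0.04974
RR = 0.03491 / 0.04974 = 0.702
risk difference = 0.03491 − 0.04974 = -0.01483 → -1.483 percentage points

RR = 0.702; RD = -1.483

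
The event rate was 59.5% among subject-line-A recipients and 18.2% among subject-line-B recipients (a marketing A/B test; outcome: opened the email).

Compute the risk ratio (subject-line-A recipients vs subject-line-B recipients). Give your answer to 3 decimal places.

RR = 0.5950 / 0.1820 = 3.269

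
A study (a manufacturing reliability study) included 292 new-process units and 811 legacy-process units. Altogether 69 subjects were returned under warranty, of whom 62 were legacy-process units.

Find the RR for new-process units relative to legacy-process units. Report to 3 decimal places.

RR ≈ 0.314

new-process units with the outcome: 69 − 62 = 7
new-process units without the outcome: 292 − 7 = 285
legacy-process units without the outcome: 811 − 62 = 749
risk, new-process units = 7/292 = 0.02397
risk, legacy-process units = 62/811 = 0.07645
RR = 0.02397 / 0.07645 = 0.314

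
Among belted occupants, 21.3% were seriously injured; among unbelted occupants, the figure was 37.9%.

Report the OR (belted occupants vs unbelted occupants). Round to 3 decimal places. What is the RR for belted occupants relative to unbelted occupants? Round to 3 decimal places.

OR = 0.443; RR = 0.562

odds, belted occupants = 0.2130/0.7870 = 0.2706
odds, unbelted occupants = 0.3790/0.6210 = 0.6103
OR = 0.2706 / 0.6103 = 0.443
RR = 0.2130 / 0.3790 = 0.562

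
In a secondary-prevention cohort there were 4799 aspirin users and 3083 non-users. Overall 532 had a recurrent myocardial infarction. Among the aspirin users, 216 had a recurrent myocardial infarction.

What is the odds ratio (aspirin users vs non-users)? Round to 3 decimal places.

aspirin users without the outcome: 4799 − 216 = 4583
non-users with the outcome: 532 − 216 = 316
non-users without the outcome: 3083 − 316 = 2767
OR = (216 × 2767) / (4583 × 316) = 597672/1448228 ≈ 0.413

OR ≈ 0.413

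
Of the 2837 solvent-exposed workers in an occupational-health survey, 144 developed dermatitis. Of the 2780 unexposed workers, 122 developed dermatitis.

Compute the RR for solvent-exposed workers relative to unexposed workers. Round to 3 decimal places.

risk, solvent-exposed workers = 144/2837 = 0.05076
risk, unexposed workers = 122/2780 = 0.04388
RR = 0.05076 / 0.04388 = 1.157

RR: 1.157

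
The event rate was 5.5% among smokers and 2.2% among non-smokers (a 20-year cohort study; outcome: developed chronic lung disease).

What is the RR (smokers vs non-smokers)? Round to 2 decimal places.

RR = 0.05500 / 0.02200 = 2.50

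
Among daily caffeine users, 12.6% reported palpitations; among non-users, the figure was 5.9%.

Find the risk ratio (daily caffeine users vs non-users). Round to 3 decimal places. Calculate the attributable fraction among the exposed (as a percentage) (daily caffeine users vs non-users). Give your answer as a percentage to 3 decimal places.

RR = 0.1260 / 0.0590 = 2.136
AR% = (0.1260 − 0.0590) / 0.1260 = 0.5317 → 53.175%

RR = 2.136; AR% = 53.175%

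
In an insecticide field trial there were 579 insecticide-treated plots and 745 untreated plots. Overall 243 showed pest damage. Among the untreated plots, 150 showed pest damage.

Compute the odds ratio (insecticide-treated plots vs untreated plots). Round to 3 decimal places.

0.759

insecticide-treated plots with the outcome: 243 − 150 = 93
insecticide-treated plots without the outcome: 579 − 93 = 486
untreated plots without the outcome: 745 − 150 = 595
odds, insecticide-treated plots = 93/486 = 0.1914
odds, untreated plots = 150/595 = 0.2521
OR = 0.1914 / 0.2521 = 0.759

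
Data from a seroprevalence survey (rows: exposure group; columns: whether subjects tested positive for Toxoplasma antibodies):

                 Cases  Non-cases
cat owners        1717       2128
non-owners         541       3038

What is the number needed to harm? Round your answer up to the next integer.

risk, cat owners = 1717/3845 = 0.446554
risk, non-owners = 541/3579 = 0.151160
absolute risk difference = 0.295394
1 / 0.295394 = 3.385 → round up → 4

NNH = 4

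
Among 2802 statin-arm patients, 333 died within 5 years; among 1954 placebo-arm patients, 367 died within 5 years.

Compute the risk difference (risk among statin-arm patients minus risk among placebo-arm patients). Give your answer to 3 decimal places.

RD: -0.069

risk, statin-arm patients = 333/2802 = 0.1188
risk, placebo-arm patients = 367/1954 = 0.1878
risk difference = 0.1188 − 0.1878 = -0.069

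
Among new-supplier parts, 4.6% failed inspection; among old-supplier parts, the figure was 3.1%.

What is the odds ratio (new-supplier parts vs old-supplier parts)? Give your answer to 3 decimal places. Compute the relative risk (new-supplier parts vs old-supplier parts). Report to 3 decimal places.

OR = 1.507; RR = 1.484

odds, new-supplier parts = 0.04600/0.95400 = 0.04822
odds, old-supplier parts = 0.03100/0.96900 = 0.03199
OR = 0.04822 / 0.03199 = 1.507
RR = 0.04600 / 0.03100 = 1.484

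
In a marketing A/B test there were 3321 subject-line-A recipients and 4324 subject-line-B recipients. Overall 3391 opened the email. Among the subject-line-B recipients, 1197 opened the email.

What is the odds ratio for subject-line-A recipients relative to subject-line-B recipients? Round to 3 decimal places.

subject-line-A recipients with the outcome: 3391 − 1197 = 2194
subject-line-A recipients without the outcome: 3321 − 2194 = 1127
subject-line-B recipients without the outcome: 4324 − 1197 = 3127
OR = (2194 × 3127) / (1127 × 1197) = 6860638/1349019 ≈ 5.086

5.086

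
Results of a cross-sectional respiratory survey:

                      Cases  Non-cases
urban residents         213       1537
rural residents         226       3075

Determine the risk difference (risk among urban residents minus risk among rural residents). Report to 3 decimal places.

0.053

risk, urban residents = 213/1750 = 0.1217
risk, rural residents = 226/3301 = 0.0685
risk difference = 0.1217 − 0.0685 = 0.053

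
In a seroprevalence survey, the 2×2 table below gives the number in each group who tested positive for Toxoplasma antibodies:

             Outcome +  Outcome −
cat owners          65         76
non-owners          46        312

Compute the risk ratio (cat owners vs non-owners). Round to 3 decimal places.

risk, cat owners = 65/141 = 0.4610
risk, non-owners = 46/358 = 0.1285
RR = 0.4610 / 0.1285 = 3.588

RR: 3.588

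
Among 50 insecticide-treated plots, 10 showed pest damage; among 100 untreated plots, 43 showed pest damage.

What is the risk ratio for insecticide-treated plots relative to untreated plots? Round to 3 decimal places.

risk, insecticide-treated plots = 10/50 = 0.2000
risk, untreated plots = 43/100 = 0.4300
RR = 0.2000 / 0.4300 = 0.465

0.465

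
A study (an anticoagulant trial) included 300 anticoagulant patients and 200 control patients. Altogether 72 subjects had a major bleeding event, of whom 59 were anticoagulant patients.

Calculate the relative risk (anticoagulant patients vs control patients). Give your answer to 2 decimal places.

3.03

anticoagulant patients without the outcome: 300 − 59 = 241
control patients with the outcome: 72 − 59 = 13
control patients without the outcome: 200 − 13 = 187
risk, anticoagulant patients = 59/300 = 0.1967
risk, control patients = 13/200 = 0.0650
RR = 0.1967 / 0.0650 = 3.03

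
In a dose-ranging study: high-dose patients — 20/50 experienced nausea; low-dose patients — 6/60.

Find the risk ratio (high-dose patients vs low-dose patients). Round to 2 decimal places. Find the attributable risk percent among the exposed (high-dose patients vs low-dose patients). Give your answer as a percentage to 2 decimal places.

risk, high-dose patients = 20/50 = 0.4000
risk, low-dose patients = 6/60 = 0.1000
RR = 0.4000 / 0.1000 = 4.00
AR% = (0.4000 − 0.1000) / 0.4000 = 0.7500 → 75.00%

RR = 4.00; AR% = 75.00%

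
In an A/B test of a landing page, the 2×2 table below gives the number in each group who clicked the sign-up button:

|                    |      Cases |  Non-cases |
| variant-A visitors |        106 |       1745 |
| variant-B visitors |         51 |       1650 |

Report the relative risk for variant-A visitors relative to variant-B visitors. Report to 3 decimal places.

risk, variant-A visitors = 106/1851 = 0.05727
risk, variant-B visitors = 51/1701 = 0.02998
RR = 0.05727 / 0.02998 = 1.910

RR = 1.910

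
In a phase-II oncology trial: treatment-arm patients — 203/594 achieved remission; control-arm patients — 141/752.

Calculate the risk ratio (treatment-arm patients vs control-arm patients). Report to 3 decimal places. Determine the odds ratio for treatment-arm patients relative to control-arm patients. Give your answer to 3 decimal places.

RR = 1.823; OR = 2.250

risk, treatment-arm patients = 203/594 = 0.3418
risk, control-arm patients = 141/752 = 0.1875
RR = 0.3418 / 0.1875 = 1.823
odds, treatment-arm patients = 203/391 = 0.5192
odds, control-arm patients = 141/611 = 0.2308
OR = 0.5192 / 0.2308 = 2.250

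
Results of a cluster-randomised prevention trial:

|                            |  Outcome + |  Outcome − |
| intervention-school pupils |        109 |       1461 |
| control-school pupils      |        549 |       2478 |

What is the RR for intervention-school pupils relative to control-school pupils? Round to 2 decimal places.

0.38

risk, intervention-school pupils = 109/1570 = 0.0694
risk, control-school pupils = 549/3027 = 0.1814
RR = 0.0694 / 0.1814 = 0.38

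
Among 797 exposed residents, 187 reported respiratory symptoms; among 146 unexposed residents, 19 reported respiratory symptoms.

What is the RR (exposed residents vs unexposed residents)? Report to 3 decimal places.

risk, exposed residents = 187/797 = 0.2346
risk, unexposed residents = 19/146 = 0.1301
RR = 0.2346 / 0.1301 = 1.803

RR = 1.803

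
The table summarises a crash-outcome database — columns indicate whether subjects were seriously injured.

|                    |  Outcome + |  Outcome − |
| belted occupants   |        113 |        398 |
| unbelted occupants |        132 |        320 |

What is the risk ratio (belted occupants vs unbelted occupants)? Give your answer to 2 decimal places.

risk, belted occupants = 113/511 = 0.2211
risk, unbelted occupants = 132/452 = 0.2920
RR = 0.2211 / 0.2920 = 0.76

RR = 0.76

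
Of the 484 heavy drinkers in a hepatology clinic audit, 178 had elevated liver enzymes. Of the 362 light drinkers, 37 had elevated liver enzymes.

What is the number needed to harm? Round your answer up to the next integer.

risk, heavy drinkers = 178/484 = 0.367769
risk, light drinkers = 37/362 = 0.102210
absolute risk difference = 0.265559
1 / 0.265559 = 3.766 → round up → 4

NNH = 4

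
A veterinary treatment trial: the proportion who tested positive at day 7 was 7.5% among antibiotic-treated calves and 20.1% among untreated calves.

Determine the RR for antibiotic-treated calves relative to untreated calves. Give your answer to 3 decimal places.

RR = 0.0750 / 0.2010 = 0.373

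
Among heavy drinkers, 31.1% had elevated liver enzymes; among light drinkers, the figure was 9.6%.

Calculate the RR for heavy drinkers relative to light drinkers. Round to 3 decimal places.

RR = 0.3110 / 0.0960 = 3.240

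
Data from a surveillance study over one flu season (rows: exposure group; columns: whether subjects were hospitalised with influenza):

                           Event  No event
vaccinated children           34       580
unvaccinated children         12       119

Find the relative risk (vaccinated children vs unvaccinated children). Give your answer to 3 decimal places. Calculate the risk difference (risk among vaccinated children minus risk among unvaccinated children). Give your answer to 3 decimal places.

risk, vaccinated children = 34/614 = 0.0554
risk, unvaccinated children = 12/131 = 0.0916
RR = 0.0554 / 0.0916 = 0.605
risk difference = 0.0554 − 0.0916 = -0.036

RR = 0.605; RD = -0.036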